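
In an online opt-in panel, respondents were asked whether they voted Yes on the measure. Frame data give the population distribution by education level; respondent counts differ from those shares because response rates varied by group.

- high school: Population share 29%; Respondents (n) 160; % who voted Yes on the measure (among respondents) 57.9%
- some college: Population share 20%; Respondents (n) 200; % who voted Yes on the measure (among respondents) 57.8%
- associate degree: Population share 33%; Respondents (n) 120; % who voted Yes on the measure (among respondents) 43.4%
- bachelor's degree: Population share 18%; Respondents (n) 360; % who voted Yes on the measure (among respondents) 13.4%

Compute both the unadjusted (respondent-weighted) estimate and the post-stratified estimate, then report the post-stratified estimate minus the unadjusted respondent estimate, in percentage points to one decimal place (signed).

+8.4 percentage points

Unadjusted (pooled respondent) estimate weights by respondent counts:
  (160/840)×57.9 + (200/840)×57.8 + (120/840)×43.4 + (360/840)×13.4 = 36.7333%
Post-stratifying to population shares instead:
  0.29×57.9 + 0.2×57.8 + 0.33×43.4 + 0.18×13.4 = 45.085%
Difference = 45.085 − 36.7333 = 8.3517 pp.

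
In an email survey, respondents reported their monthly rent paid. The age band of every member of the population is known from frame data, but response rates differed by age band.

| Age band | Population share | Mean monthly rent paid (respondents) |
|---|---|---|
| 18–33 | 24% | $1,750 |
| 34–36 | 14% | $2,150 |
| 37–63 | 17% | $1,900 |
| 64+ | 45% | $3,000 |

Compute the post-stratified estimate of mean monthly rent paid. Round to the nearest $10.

Each cell contributes population-share × respondent value:
  18–33: 0.24 × 1750 = 420
  34–36: 0.14 × 2150 = 301
  37–63: 0.17 × 1900 = 323
  64+: 0.45 × 3000 = 1350
Post-stratified estimate = 2394 → $2,390.

$2,390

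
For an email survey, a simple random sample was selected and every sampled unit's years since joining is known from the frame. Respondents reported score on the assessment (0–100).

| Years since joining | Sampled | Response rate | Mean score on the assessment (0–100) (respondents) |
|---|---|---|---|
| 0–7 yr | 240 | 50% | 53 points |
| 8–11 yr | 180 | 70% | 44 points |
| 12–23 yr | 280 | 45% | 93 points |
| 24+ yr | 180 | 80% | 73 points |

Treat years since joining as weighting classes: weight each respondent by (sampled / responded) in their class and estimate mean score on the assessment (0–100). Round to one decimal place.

68.0

Weighting each respondent by the inverse class response rate inflates each class back to its sampled size, so the class weight is n_sampled:
  0–7 yr: 240 × 53 = 12,720
  8–11 yr: 180 × 44 = 7920
  12–23 yr: 280 × 93 = 26,040
  24+ yr: 180 × 73 = 13,140
Adjusted estimate = 59,820 / 880 = 67.9773 → 68.0.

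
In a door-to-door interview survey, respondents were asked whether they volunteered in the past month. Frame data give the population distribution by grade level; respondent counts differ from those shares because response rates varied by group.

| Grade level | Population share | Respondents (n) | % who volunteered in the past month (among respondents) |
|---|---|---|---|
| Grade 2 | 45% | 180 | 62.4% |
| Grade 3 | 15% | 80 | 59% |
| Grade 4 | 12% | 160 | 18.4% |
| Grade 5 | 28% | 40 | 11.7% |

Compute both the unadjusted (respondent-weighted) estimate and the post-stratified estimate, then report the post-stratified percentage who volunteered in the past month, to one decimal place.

42.4%

Unadjusted (pooled respondent) estimate weights by respondent counts:
  (180/460)×62.4 + (80/460)×59 + (160/460)×18.4 + (40/460)×11.7 = 42.0957%
Post-stratifying to population shares instead:
  0.45×62.4 + 0.15×59 + 0.12×18.4 + 0.28×11.7 = 42.414%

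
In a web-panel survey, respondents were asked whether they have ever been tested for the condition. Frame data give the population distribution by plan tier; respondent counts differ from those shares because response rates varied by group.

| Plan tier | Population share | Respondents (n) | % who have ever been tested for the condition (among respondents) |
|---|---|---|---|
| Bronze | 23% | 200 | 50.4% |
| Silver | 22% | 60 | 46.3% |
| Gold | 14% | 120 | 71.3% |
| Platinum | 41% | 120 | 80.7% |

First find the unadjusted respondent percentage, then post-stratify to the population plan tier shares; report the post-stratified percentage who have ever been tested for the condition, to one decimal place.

Without adjustment, the pooled respondent share is:
  (200/500)×50.4 + (60/500)×46.3 + (120/500)×71.3 + (120/500)×80.7 = 62.196%
Post-stratifying to population shares instead:
  0.23×50.4 + 0.22×46.3 + 0.14×71.3 + 0.41×80.7 = 64.847%

64.8%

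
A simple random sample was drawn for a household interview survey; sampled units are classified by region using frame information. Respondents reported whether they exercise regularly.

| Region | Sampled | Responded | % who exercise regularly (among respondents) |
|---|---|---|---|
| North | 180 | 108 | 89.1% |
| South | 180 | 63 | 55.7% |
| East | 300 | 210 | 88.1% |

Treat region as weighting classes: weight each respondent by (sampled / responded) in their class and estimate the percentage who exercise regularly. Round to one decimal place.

Response rates by class: North 108/180 = 60%, South 63/180 = 35%, East 210/300 = 70%.
Each respondent's weight = sampled/responded in their class; summing within a class gives n_sampled, so:
  North: 180 × 89.1 = 16038
  South: 180 × 55.7 = 10,026
  East: 300 × 88.1 = 26,430
Adjusted estimate = 52,494 / 660 = 79.5364 → 79.5%.

79.5%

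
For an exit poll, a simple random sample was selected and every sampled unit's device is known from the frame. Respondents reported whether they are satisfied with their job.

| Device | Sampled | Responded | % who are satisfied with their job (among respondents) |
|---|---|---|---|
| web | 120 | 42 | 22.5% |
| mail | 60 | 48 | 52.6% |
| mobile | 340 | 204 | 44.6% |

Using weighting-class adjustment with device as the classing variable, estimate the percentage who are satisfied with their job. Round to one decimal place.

Class response rates: web 42/120 = 35%, mail 48/60 = 80%, mobile 204/340 = 60%.
With weight = n_sampled/n_responded per class, the weighted class total is n_sampled:
  web: 120 × 22.5 = 2700
  mail: 60 × 52.6 = 3156
  mobile: 340 × 44.6 = 15,164
Adjusted estimate = 21,020 / 520 = 40.4231 → 40.4%.

40.4%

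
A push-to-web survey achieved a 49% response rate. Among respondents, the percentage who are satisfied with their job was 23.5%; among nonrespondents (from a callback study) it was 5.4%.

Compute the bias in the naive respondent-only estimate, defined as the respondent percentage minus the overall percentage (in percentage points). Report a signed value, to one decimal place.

Nonresponse fraction = 1 − 0.49 = 0.51.
Bias = (nonresponse fraction) × (respondent percentage − nonrespondent percentage)
     = 0.51 × (23.5 − 5.4) = 0.51 × 18.1 = 9.231.

+9.2 percentage points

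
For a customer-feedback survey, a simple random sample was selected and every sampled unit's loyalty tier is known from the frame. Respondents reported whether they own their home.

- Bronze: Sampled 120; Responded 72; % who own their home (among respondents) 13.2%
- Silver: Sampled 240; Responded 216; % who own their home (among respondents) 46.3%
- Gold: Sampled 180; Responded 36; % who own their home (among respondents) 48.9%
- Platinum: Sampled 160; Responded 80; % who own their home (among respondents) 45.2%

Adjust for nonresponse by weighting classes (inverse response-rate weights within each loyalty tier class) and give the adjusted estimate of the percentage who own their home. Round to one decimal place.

Response rates by class: Bronze 72/120 = 60%, Silver 216/240 = 90%, Gold 36/180 = 20%, Platinum 80/160 = 50%.
Inverse-response-rate weighting restores each class to its sampled count, so class totals weight by n_sampled:
  Bronze: 120 × 13.2 = 1584
  Silver: 240 × 46.3 = 11,112
  Gold: 180 × 48.9 = 8802
  Platinum: 160 × 45.2 = 7232
Adjusted estimate = 28,730 / 700 = 41.0429 → 41.0%.

41.0%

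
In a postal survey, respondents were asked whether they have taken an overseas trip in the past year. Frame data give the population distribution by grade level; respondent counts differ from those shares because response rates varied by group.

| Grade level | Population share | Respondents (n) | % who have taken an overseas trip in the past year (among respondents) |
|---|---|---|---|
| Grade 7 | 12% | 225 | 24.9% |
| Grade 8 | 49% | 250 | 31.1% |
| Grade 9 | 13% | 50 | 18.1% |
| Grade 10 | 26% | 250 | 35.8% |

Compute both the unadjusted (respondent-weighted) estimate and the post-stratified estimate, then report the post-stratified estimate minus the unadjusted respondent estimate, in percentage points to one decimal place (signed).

-0.1 percentage points

Naive respondent-only estimate (weights = respondent counts):
  (225/775)×24.9 + (250/775)×31.1 + (50/775)×18.1 + (250/775)×35.8 = 29.9774%
Post-stratifying to population shares instead:
  0.12×24.9 + 0.49×31.1 + 0.13×18.1 + 0.26×35.8 = 29.888%
Difference = 29.888 − 29.9774 = -0.0894 pp.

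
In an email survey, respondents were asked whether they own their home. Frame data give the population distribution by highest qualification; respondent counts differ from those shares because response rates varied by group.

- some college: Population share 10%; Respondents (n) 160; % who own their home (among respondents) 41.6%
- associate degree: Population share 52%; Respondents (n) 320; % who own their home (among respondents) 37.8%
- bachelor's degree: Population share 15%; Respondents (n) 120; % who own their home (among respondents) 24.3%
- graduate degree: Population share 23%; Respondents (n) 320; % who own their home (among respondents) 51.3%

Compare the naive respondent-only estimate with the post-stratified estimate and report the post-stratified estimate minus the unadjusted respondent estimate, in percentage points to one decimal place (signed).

-2.1 percentage points

Unadjusted (pooled respondent) estimate weights by respondent counts:
  (160/920)×41.6 + (320/920)×37.8 + (120/920)×24.3 + (320/920)×51.3 = 41.3957%
Post-stratified estimate weights by population shares:
  0.1×41.6 + 0.52×37.8 + 0.15×24.3 + 0.23×51.3 = 39.26%
Difference = 39.26 − 41.3957 = -2.1357 pp.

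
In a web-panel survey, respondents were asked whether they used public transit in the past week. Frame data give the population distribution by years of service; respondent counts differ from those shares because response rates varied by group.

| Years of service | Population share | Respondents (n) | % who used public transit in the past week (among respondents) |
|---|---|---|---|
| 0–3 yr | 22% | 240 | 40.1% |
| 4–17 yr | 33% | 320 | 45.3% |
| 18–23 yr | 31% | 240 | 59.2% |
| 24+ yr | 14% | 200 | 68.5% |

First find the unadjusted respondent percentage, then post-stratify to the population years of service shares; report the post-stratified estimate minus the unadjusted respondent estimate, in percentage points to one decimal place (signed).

Without adjustment, the pooled respondent share is:
  (240/1000)×40.1 + (320/1000)×45.3 + (240/1000)×59.2 + (200/1000)×68.5 = 52.028%
Post-stratifying to population shares instead:
  0.22×40.1 + 0.33×45.3 + 0.31×59.2 + 0.14×68.5 = 51.713%
Difference = 51.713 − 52.028 = -0.315 pp.

-0.3 percentage points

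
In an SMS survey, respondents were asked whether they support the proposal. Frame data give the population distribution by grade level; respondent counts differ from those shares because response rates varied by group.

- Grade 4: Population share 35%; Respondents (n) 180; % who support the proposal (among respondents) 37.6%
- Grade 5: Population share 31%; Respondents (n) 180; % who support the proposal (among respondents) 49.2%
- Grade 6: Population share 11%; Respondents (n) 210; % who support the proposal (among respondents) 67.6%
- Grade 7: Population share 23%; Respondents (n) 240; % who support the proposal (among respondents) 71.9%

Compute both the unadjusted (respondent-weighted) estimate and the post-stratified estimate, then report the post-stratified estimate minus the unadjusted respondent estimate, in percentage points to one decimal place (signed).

-5.7 percentage points

Naive respondent-only estimate (weights = respondent counts):
  (180/810)×37.6 + (180/810)×49.2 + (210/810)×67.6 + (240/810)×71.9 = 58.1185%
Post-stratified estimate weights by population shares:
  0.35×37.6 + 0.31×49.2 + 0.11×67.6 + 0.23×71.9 = 52.385%
Difference = 52.385 − 58.1185 = -5.7335 pp.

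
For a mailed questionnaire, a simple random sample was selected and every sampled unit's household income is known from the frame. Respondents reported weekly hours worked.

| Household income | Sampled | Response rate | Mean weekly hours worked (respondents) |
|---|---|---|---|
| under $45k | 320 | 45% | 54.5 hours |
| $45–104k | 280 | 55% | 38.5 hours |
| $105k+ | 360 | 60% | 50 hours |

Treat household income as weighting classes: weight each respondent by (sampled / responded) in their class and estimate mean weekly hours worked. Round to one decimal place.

Weighting each respondent by the inverse class response rate inflates each class back to its sampled size, so the class weight is n_sampled:
  under $45k: 320 × 54.5 = 17,440
  $45–104k: 280 × 38.5 = 10,780
  $105k+: 360 × 50 = 18,000
Adjusted estimate = 46,220 / 960 = 48.1458 → 48.1.

48.1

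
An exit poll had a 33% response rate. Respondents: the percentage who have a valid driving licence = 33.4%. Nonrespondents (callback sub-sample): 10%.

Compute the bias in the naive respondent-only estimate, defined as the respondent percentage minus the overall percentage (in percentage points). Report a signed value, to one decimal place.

Nonresponse fraction = 1 − 0.33 = 0.67.
Bias = (nonresponse fraction) × (respondent percentage − nonrespondent percentage)
     = 0.67 × (33.4 − 10) = 0.67 × 23.4 = 15.678.

+15.7 percentage points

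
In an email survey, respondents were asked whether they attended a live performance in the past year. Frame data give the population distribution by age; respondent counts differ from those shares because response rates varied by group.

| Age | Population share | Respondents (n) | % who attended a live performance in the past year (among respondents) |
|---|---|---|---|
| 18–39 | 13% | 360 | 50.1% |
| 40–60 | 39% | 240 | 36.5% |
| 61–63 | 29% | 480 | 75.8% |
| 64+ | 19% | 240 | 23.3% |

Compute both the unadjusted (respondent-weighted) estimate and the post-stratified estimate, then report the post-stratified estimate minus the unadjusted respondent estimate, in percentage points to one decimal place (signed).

-4.9 percentage points

Naive respondent-only estimate (weights = respondent counts):
  (360/1320)×50.1 + (240/1320)×36.5 + (480/1320)×75.8 + (240/1320)×23.3 = 52.1%
Post-stratified estimate weights by population shares:
  0.13×50.1 + 0.39×36.5 + 0.29×75.8 + 0.19×23.3 = 47.157%
Difference = 47.157 − 52.1 = -4.943 pp.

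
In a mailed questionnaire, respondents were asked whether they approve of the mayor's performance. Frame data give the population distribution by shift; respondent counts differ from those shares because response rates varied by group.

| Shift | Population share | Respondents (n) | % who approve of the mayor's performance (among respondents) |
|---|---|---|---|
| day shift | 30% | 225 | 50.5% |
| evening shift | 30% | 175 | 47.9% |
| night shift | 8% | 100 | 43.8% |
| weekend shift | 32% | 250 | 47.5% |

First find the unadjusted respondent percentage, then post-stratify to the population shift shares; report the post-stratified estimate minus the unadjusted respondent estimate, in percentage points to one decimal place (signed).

Without adjustment, the pooled respondent share is:
  (225/750)×50.5 + (175/750)×47.9 + (100/750)×43.8 + (250/750)×47.5 = 48%
Post-stratified estimate weights by population shares:
  0.3×50.5 + 0.3×47.9 + 0.08×43.8 + 0.32×47.5 = 48.224%
Difference = 48.224 − 48 = 0.224 pp.

+0.2 percentage points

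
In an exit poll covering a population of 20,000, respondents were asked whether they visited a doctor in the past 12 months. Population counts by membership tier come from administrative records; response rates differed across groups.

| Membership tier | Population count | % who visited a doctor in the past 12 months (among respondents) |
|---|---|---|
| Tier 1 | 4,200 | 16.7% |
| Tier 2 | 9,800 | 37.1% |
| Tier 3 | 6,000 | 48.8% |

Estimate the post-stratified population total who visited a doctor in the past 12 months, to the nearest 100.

7,300

Each cell contributes its population count × the respondent rate:
  Tier 1: 4,200 × 16.7% = 701.4
  Tier 2: 9,800 × 37.1% = 3635.8
  Tier 3: 6,000 × 48.8% = 2928
Estimated total = 7265.2 → 7,300.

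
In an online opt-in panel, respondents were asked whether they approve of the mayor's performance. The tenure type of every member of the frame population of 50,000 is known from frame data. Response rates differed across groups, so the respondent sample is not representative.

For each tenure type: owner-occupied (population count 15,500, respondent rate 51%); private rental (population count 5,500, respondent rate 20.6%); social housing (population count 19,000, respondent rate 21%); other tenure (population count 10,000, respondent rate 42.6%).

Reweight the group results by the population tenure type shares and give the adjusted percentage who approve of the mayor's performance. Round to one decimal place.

Weight each group's respondent value by its population share:
  owner-occupied: (15,500/50,000) × 51 = 15.81
  private rental: (5,500/50,000) × 20.6 = 2.266
  social housing: (19,000/50,000) × 21 = 7.98
  other tenure: (10,000/50,000) × 42.6 = 8.52
Post-stratified estimate = 34.576 → 34.6%.

34.6%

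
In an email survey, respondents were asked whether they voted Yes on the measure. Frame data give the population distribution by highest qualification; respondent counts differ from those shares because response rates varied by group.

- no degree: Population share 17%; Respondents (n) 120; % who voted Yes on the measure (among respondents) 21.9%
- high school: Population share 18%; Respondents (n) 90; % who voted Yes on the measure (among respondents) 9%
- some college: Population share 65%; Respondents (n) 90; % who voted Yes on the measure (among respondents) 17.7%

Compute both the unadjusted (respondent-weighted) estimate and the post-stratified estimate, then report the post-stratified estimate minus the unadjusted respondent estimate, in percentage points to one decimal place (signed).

+0.1 percentage points

Without adjustment, the pooled respondent share is:
  (120/300)×21.9 + (90/300)×9 + (90/300)×17.7 = 16.77%
Post-stratified estimate weights by population shares:
  0.17×21.9 + 0.18×9 + 0.65×17.7 = 16.848%
Difference = 16.848 − 16.77 = 0.078 pp.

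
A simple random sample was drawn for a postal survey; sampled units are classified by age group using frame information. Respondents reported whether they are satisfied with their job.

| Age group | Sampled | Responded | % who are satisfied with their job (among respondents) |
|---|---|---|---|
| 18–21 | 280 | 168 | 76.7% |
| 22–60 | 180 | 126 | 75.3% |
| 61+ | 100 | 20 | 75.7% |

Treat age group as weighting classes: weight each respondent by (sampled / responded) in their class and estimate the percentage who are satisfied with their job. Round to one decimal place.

76.1%

Response rates by class: 18–21 168/280 = 60%, 22–60 126/180 = 70%, 61+ 20/100 = 20%.
Weighting each respondent by the inverse class response rate inflates each class back to its sampled size, so the class weight is n_sampled:
  18–21: 280 × 76.7 = 21,476
  22–60: 180 × 75.3 = 13,554
  61+: 100 × 75.7 = 7570
Adjusted estimate = 42,600 / 560 = 76.0714 → 76.1%.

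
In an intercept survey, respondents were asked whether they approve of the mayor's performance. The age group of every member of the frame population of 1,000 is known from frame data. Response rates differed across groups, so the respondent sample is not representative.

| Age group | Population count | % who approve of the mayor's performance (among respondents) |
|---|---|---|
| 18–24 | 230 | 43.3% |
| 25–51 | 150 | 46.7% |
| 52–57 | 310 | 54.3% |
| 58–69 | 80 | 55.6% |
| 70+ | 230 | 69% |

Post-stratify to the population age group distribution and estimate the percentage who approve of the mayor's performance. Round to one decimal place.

Weight each group's respondent value by its population share:
  18–24: (230/1,000) × 43.3 = 9.959
  25–51: (150/1,000) × 46.7 = 7.005
  52–57: (310/1,000) × 54.3 = 16.833
  58–69: (80/1,000) × 55.6 = 4.448
  70+: (230/1,000) × 69 = 15.87
Post-stratified estimate = 54.115 → 54.1%.

54.1%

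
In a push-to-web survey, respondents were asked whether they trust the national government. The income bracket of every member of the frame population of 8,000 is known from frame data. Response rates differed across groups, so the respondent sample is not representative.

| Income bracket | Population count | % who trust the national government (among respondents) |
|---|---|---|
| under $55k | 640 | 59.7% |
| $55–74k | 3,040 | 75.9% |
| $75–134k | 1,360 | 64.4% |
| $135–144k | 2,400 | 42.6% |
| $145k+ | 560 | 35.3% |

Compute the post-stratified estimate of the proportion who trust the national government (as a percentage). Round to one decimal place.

Each cell contributes population-share × respondent value:
  under $55k: (640/8,000) × 59.7 = 4.776
  $55–74k: (3,040/8,000) × 75.9 = 28.842
  $75–134k: (1,360/8,000) × 64.4 = 10.948
  $135–144k: (2,400/8,000) × 42.6 = 12.78
  $145k+: (560/8,000) × 35.3 = 2.471
Post-stratified estimate = 59.817 → 59.8%.

59.8%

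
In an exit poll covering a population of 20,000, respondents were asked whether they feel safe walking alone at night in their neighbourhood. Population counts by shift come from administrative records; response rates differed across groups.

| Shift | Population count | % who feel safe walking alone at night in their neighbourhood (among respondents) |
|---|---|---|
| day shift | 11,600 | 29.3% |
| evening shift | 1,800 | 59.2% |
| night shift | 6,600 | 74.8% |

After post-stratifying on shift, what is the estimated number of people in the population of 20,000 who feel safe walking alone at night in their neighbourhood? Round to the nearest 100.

9,400

Estimated count per cell = population count × respondent percentage:
  day shift: 11,600 × 29.3% = 3398.8
  evening shift: 1,800 × 59.2% = 1065.6
  night shift: 6,600 × 74.8% = 4936.8
Estimated total = 9401.2 → 9,400.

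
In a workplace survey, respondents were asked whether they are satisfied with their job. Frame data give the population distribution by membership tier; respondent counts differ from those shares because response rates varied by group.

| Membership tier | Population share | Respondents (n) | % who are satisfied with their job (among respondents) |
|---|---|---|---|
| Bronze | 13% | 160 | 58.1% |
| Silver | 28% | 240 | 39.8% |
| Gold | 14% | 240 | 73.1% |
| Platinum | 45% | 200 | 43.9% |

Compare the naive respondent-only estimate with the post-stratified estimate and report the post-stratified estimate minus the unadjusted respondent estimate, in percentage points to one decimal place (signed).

Unadjusted (pooled respondent) estimate weights by respondent counts:
  (160/840)×58.1 + (240/840)×39.8 + (240/840)×73.1 + (200/840)×43.9 = 53.7762%
Post-stratified estimate weights by population shares:
  0.13×58.1 + 0.28×39.8 + 0.14×73.1 + 0.45×43.9 = 48.686%
Difference = 48.686 − 53.7762 = -5.0902 pp.

-5.1 percentage points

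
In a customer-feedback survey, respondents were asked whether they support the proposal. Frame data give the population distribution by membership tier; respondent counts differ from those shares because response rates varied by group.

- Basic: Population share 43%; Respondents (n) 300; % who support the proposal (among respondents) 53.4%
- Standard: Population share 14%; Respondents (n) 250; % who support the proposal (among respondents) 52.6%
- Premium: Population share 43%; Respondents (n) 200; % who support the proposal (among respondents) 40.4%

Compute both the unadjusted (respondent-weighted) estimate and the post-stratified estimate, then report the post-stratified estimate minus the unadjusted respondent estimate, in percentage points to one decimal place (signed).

-2.0 percentage points

Unadjusted (pooled respondent) estimate weights by respondent counts:
  (300/750)×53.4 + (250/750)×52.6 + (200/750)×40.4 = 49.6667%
Reweighting by population membership tier shares:
  0.43×53.4 + 0.14×52.6 + 0.43×40.4 = 47.698%
Difference = 47.698 − 49.6667 = -1.9687 pp.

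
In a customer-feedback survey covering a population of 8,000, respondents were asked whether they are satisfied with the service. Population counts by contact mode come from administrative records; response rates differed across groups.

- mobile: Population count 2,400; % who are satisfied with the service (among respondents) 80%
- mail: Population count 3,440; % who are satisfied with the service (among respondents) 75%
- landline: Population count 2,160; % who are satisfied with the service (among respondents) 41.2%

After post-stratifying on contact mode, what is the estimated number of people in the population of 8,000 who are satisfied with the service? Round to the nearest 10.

5,390

Each cell contributes its population count × the respondent rate:
  mobile: 2,400 × 80% = 1920
  mail: 3,440 × 75% = 2580
  landline: 2,160 × 41.2% = 889.92
Estimated total = 5389.92 → 5,390.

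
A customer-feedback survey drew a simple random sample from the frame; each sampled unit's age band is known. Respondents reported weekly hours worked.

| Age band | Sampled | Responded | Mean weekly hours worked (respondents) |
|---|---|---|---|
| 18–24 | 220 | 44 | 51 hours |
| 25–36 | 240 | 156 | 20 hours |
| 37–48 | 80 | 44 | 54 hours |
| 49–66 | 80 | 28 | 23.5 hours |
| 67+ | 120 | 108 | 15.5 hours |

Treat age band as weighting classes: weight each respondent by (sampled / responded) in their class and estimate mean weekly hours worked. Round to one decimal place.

Response rates by class: 18–24 44/220 = 20%, 25–36 156/240 = 65%, 37–48 44/80 = 55%, 49–66 28/80 = 35%, 67+ 108/120 = 90%.
Weighting each respondent by the inverse class response rate inflates each class back to its sampled size, so the class weight is n_sampled:
  18–24: 220 × 51 = 11,220
  25–36: 240 × 20 = 4800
  37–48: 80 × 54 = 4320
  49–66: 80 × 23.5 = 1880
  67+: 120 × 15.5 = 1860
Adjusted estimate = 24,080 / 740 = 32.5405 → 32.5.

32.5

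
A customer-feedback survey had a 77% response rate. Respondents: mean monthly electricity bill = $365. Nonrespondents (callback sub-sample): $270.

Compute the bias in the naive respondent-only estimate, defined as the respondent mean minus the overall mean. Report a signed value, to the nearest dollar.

Nonresponse fraction = 1 − 0.77 = 0.23.
Bias = (nonresponse fraction) × (respondent mean − nonrespondent mean)
     = 0.23 × (365 − 270) = 0.23 × 95 = 21.85.

+$22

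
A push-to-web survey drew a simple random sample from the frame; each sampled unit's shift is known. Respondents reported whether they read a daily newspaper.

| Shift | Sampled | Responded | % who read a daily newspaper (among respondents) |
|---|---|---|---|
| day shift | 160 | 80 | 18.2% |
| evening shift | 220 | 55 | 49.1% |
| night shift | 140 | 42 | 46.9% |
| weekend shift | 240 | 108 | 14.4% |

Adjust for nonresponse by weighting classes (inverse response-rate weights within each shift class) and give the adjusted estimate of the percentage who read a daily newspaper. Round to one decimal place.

Response rates by class: day shift 80/160 = 50%, evening shift 55/220 = 25%, night shift 42/140 = 30%, weekend shift 108/240 = 45%.
With weight = n_sampled/n_responded per class, the weighted class total is n_sampled:
  day shift: 160 × 18.2 = 2912
  evening shift: 220 × 49.1 = 10,802
  night shift: 140 × 46.9 = 6566
  weekend shift: 240 × 14.4 = 3456
Adjusted estimate = 23,736 / 760 = 31.2316 → 31.2%.

31.2%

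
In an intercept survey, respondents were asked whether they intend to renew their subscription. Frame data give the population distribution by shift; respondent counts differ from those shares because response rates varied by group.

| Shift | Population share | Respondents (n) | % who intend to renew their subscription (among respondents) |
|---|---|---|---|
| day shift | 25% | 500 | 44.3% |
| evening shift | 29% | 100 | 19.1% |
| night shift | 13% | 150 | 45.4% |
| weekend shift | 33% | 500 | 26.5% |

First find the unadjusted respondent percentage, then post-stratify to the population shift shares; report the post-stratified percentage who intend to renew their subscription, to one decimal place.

31.3%

Unadjusted (pooled respondent) estimate weights by respondent counts:
  (500/1250)×44.3 + (100/1250)×19.1 + (150/1250)×45.4 + (500/1250)×26.5 = 35.296%
Post-stratified estimate weights by population shares:
  0.25×44.3 + 0.29×19.1 + 0.13×45.4 + 0.33×26.5 = 31.261%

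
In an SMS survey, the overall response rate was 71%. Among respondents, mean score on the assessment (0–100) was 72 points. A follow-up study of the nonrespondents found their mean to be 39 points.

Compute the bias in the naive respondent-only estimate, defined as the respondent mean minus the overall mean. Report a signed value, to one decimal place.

Nonresponse fraction = 1 − 0.71 = 0.29.
Bias = (nonresponse fraction) × (respondent mean − nonrespondent mean)
     = 0.29 × (72 − 39) = 0.29 × 33 = 9.57.

+9.6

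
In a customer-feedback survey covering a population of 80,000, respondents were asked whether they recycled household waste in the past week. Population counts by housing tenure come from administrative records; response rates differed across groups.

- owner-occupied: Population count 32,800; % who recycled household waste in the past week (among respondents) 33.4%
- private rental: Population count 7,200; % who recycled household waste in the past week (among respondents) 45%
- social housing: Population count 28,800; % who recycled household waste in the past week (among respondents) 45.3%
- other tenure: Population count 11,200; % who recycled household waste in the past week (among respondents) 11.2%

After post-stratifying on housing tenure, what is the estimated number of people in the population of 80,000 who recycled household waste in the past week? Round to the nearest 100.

Apply each group's respondent rate to its population count:
  owner-occupied: 32,800 × 33.4% = 10955.2
  private rental: 7,200 × 45% = 3240
  social housing: 28,800 × 45.3% = 13046.4
  other tenure: 11,200 × 11.2% = 1254.4
Estimated total = 28,496 → 28,500.

28,500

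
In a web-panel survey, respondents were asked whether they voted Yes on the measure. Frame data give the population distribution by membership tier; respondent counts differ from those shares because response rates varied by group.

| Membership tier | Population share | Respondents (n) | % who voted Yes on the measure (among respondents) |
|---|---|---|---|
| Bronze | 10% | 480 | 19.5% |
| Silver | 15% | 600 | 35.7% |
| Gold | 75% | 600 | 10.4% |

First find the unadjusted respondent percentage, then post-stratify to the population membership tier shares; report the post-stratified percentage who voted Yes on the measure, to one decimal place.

15.1%

Without adjustment, the pooled respondent share is:
  (480/1680)×19.5 + (600/1680)×35.7 + (600/1680)×10.4 = 22.0357%
Post-stratified estimate weights by population shares:
  0.1×19.5 + 0.15×35.7 + 0.75×10.4 = 15.105%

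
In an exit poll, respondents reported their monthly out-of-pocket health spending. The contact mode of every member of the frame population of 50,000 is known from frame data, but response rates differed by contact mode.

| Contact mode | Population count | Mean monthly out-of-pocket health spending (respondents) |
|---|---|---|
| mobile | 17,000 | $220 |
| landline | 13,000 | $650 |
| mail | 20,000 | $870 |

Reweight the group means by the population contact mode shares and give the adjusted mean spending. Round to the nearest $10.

$590

Reweight to the known contact mode distribution:
  mobile: (17,000/50,000) × 220 = 74.8
  landline: (13,000/50,000) × 650 = 169
  mail: (20,000/50,000) × 870 = 348
Post-stratified estimate = 591.8 → $590.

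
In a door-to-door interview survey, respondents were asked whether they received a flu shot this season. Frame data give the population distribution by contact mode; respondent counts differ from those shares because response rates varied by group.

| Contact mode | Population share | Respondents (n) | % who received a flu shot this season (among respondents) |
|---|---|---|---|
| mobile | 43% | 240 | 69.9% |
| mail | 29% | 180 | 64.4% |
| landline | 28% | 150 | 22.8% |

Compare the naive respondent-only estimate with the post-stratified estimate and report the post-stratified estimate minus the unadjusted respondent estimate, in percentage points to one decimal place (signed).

-0.7 percentage points

Unadjusted (pooled respondent) estimate weights by respondent counts:
  (240/570)×69.9 + (180/570)×64.4 + (150/570)×22.8 = 55.7684%
Post-stratified estimate weights by population shares:
  0.43×69.9 + 0.29×64.4 + 0.28×22.8 = 55.117%
Difference = 55.117 − 55.7684 = -0.6514 pp.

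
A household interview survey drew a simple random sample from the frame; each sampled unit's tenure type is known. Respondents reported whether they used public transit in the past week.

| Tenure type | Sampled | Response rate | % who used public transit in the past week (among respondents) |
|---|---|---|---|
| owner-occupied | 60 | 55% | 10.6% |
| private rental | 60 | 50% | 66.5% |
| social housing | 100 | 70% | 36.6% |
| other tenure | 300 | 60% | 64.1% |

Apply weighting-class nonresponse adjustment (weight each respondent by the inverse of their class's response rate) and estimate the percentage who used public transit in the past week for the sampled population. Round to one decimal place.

52.9%

Each respondent's weight = sampled/responded in their class; summing within a class gives n_sampled, so:
  owner-occupied: 60 × 10.6 = 636
  private rental: 60 × 66.5 = 3990
  social housing: 100 × 36.6 = 3660
  other tenure: 300 × 64.1 = 19,230
Adjusted estimate = 27,516 / 520 = 52.9154 → 52.9%.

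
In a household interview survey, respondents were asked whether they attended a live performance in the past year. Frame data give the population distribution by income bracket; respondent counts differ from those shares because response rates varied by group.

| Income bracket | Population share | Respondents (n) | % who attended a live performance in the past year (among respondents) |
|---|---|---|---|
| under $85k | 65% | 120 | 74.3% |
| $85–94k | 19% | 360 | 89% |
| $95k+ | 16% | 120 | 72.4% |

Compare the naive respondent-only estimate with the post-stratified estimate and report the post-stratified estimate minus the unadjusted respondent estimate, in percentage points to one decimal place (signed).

Without adjustment, the pooled respondent share is:
  (120/600)×74.3 + (360/600)×89 + (120/600)×72.4 = 82.74%
Post-stratifying to population shares instead:
  0.65×74.3 + 0.19×89 + 0.16×72.4 = 76.789%
Difference = 76.789 − 82.74 = -5.951 pp.

-6.0 percentage points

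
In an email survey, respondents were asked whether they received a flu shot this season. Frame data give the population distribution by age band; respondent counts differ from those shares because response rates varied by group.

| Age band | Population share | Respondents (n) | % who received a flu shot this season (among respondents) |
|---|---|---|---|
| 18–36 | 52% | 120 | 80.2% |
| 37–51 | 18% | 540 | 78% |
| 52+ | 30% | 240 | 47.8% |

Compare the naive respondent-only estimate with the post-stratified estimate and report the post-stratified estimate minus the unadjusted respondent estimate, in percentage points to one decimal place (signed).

Unadjusted (pooled respondent) estimate weights by respondent counts:
  (120/900)×80.2 + (540/900)×78 + (240/900)×47.8 = 70.24%
Post-stratified estimate weights by population shares:
  0.52×80.2 + 0.18×78 + 0.3×47.8 = 70.084%
Difference = 70.084 − 70.24 = -0.156 pp.

-0.2 percentage points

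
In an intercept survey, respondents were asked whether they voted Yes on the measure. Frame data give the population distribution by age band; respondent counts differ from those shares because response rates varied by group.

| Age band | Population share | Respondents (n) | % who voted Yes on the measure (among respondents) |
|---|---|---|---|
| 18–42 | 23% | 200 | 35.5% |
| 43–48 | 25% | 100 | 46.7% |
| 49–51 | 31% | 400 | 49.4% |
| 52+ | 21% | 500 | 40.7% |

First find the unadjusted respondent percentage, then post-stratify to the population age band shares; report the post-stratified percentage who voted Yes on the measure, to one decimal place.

43.7%

Unadjusted (pooled respondent) estimate weights by respondent counts:
  (200/1200)×35.5 + (100/1200)×46.7 + (400/1200)×49.4 + (500/1200)×40.7 = 43.2333%
Reweighting by population age band shares:
  0.23×35.5 + 0.25×46.7 + 0.31×49.4 + 0.21×40.7 = 43.701%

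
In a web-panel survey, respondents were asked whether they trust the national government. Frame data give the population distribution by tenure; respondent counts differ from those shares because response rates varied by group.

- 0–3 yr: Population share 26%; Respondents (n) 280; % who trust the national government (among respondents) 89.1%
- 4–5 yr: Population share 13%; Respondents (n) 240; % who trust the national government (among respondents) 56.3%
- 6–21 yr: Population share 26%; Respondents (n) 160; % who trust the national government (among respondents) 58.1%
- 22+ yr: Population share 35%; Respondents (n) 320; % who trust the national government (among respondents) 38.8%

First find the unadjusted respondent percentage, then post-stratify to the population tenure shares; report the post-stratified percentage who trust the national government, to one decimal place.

Naive respondent-only estimate (weights = respondent counts):
  (280/1000)×89.1 + (240/1000)×56.3 + (160/1000)×58.1 + (320/1000)×38.8 = 60.172%
Post-stratified estimate weights by population shares:
  0.26×89.1 + 0.13×56.3 + 0.26×58.1 + 0.35×38.8 = 59.171%

59.2%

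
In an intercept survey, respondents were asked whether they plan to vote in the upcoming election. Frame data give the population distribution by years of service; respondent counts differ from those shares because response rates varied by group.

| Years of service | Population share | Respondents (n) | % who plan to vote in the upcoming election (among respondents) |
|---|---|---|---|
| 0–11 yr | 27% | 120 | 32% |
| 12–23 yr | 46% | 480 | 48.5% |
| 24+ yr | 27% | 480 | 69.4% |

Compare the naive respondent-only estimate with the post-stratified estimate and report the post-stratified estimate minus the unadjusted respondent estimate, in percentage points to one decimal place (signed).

Naive respondent-only estimate (weights = respondent counts):
  (120/1080)×32 + (480/1080)×48.5 + (480/1080)×69.4 = 55.9556%
Post-stratified estimate weights by population shares:
  0.27×32 + 0.46×48.5 + 0.27×69.4 = 49.688%
Difference = 49.688 − 55.9556 = -6.2676 pp.

-6.3 percentage points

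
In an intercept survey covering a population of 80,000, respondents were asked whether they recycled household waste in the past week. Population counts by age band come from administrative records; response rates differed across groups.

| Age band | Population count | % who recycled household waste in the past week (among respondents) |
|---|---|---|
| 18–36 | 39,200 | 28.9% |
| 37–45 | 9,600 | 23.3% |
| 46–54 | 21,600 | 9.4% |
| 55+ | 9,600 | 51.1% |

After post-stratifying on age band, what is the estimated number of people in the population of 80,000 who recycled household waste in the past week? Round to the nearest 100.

20,500

Estimated count per cell = population count × respondent percentage:
  18–36: 39,200 × 28.9% = 11328.8
  37–45: 9,600 × 23.3% = 2236.8
  46–54: 21,600 × 9.4% = 2030.4
  55+: 9,600 × 51.1% = 4905.6
Estimated total = 20501.6 → 20,500.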